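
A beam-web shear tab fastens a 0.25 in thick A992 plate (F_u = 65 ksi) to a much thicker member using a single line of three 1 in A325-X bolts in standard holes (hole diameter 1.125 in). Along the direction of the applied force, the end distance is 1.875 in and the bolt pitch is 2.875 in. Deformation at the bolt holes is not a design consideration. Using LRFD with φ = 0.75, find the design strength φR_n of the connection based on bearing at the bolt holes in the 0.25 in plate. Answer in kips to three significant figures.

Per bolt r_n = 1.5 l_c t F_u ≤ 3.0 d t F_u; upper limit = 3.0 × 1 × 0.25 × 65 = 48.75 kips.
Edge bolt: l_c = 1.875 − 1.125/2 = 1.312 in → 1.5 × 1.312 × 0.25 × 65 = 31.99 → r_n = 31.99 kips.
Interior bolts: l_c = 2.875 − 1.125 = 1.75 in → 1.5 × 1.75 × 0.25 × 65 = 42.66 → r_n = 42.66 kips.
R_n = 1 × 31.99 + 2 × 42.66 = 117.3 kips.
Design strength φR_n = 0.75 × 117.3 = 88 kips.

88 kips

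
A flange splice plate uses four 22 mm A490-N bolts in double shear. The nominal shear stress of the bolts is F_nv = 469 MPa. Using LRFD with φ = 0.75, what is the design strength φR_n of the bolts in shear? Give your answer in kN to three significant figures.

1070 kN

A_b = π × 22² / 4 = 380.1 mm².
R_n = F_nv · A_b · n · n_s = 469 × 380.1 × 4 × 2 / 1000 = 1426 kN.
Design strength φR_n = 0.75 × 1426 = 1070 kN.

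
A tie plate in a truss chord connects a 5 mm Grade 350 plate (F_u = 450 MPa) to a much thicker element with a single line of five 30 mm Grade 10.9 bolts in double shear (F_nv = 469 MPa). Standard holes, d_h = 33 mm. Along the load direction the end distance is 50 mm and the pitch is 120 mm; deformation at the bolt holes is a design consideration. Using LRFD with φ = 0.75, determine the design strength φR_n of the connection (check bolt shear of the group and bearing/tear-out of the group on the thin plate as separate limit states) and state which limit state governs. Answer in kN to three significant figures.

554 kN (bearing governs)

Bolt shear: A_b = π·30²/4 = 706.9 mm²; R_n = 469 × 706.9 × 5 × 2 / 1000 = 3315 kN → 0.75 × 3315 = 2490 kN.
Bearing (1.2 l_c t F_u ≤ 2.4 d t F_u): upper limit = 2.4·30·5·450 / 1000 = 162 kN.
  Edge l_c = 50 − 33/2 = 33.5 → r_n = 90.45 kN; interior l_c = 120 − 33 = 87 → r_n = 162 kN.
  R_n,bearing = 1·90.45 + 4·162 = 738.5 kN → 0.75 × 738.5 = 554 kN.
Bearing governs: 554 kN.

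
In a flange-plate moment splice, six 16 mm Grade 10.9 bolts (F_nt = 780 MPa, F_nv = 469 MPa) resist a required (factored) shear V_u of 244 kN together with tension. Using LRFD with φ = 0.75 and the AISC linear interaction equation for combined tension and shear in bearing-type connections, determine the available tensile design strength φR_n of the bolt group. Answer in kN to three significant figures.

512 kN

A_b = π·16²/4 = 201.1 mm²; f_rv = 244 × 1000 / (6 × 201.1) = 202.3 MPa.
F'_nt = 1.3 F_nt − (F_nt / φF_nv) f_rv = 1.3·780 − (780/(0.75·469))·202.3 = 565.5 MPa, capped at F_nt → F'_nt = 565.5 MPa.
R_n = F'_nt · A_b · n = 565.5 × 201.1 × 6 / 1000 = 682.2 kN.
Design strength φR_n = 0.75 × 682.2 = 512 kN.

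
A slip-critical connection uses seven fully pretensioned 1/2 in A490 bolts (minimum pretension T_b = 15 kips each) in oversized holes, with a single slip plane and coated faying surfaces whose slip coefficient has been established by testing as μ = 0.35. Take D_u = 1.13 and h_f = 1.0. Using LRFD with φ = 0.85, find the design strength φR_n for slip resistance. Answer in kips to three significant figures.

35.3 kips

R_n = μ · D_u · h_f · T_b · n_s · n_b = 0.35 × 1.13 × 1.0 × 15 × 1 × 7 = 41.53 kips.
Design strength φR_n = 0.85 × 41.53 = 35.3 kips.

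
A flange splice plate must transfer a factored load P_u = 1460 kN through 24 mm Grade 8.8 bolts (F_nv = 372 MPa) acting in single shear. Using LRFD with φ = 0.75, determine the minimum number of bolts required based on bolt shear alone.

A_b = π·24²/4 = 452.4 mm².
Per-bolt design strength φR_n = 0.75 × 372 × 452.4 × 1 / 1000 = 126.2 kN.
n ≥ 1460 / 126.2 = 11.57 → use 12 bolts.

12 bolts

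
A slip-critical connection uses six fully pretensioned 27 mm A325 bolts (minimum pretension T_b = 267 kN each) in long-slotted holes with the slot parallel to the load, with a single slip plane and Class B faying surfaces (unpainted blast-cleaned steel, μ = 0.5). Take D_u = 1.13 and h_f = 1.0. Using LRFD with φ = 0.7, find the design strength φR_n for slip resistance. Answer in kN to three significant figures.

R_n = μ · D_u · h_f · T_b · n_s · n_b = 0.5 × 1.13 × 1.0 × 267 × 1 × 6 = 905.1 kN.
Design strength φR_n = 0.7 × 905.1 = 634 kN.

634 kN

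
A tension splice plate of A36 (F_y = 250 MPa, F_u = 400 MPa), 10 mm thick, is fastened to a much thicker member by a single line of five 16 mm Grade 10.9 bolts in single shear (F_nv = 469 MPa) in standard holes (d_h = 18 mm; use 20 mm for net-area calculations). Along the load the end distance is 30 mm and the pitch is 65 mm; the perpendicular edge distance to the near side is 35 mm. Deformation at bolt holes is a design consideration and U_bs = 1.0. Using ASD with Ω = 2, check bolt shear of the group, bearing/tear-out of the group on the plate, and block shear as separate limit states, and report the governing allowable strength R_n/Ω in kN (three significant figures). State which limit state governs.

Bolt shear: A_b = π·16²/4 = 201.1 mm²; R_n = 469 × 201.1 × 5 × 1 / 1000 = 471.5 kN → 471.5 / 2 = 236 kN.
Bearing: edge l_c = 21, r_n = 100.8 kN; interior l_c = 47, r_n = 153.6 kN; R_n = 100.8 + 4·153.6 = 715.2 kN → 358 kN.
Block shear: A_gv = 2900, A_nv = 2000, A_nt = 250 mm²; R_n = min(0.6F_uA_nv, 0.6F_yA_gv) + U_bs·F_u·A_nt = 535 kN → 268 kN.
Bolt shear governs: 236 kN.

236 kN (bolt shear governs)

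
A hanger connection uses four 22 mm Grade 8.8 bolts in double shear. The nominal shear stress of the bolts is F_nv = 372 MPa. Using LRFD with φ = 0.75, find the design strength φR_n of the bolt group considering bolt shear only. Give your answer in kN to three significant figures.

848 kN

A_b = π × 22² / 4 = 380.1 mm².
R_n = F_nv · A_b · n · n_s = 372 × 380.1 × 4 × 2 / 1000 = 1131 kN.
Design strength φR_n = 0.75 × 1131 = 848 kN.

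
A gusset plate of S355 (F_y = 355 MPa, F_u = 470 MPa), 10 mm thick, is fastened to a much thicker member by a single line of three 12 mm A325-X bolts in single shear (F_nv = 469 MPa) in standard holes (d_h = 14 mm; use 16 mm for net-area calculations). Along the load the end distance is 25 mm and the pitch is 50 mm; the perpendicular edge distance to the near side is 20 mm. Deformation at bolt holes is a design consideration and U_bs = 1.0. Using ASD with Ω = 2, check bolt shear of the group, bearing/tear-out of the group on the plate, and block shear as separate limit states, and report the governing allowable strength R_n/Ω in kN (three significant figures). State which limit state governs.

Bolt shear: A_b = π·12²/4 = 113.1 mm²; R_n = 469 × 113.1 × 3 × 1 / 1000 = 159.1 kN → 159.1 / 2 = 79.6 kN.
Bearing: edge l_c = 18, r_n = 101.5 kN; interior l_c = 36, r_n = 135.4 kN; R_n = 101.5 + 2·135.4 = 372.2 kN → 186 kN.
Block shear: A_gv = 1250, A_nv = 850, A_nt = 120 mm²; R_n = min(0.6F_uA_nv, 0.6F_yA_gv) + U_bs·F_u·A_nt = 296.1 kN → 148 kN.
Bolt shear governs: 79.6 kN.

79.6 kN (bolt shear governs)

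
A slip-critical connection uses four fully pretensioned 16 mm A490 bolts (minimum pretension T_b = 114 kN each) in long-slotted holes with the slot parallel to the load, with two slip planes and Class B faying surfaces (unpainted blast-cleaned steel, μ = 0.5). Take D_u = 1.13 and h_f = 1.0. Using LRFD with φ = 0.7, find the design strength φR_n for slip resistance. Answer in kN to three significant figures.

361 kN

R_n = μ · D_u · h_f · T_b · n_s · n_b = 0.5 × 1.13 × 1.0 × 114 × 2 × 4 = 515.3 kN.
Design strength φR_n = 0.7 × 515.3 = 361 kN.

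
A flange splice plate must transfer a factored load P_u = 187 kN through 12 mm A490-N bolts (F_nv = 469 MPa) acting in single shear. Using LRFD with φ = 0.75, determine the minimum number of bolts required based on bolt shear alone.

A_b = π·12²/4 = 113.1 mm².
Per-bolt design strength φR_n = 0.75 × 469 × 113.1 × 1 / 1000 = 39.78 kN.
n ≥ 187 / 39.78 = 4.701 → use 5 bolts.

5 bolts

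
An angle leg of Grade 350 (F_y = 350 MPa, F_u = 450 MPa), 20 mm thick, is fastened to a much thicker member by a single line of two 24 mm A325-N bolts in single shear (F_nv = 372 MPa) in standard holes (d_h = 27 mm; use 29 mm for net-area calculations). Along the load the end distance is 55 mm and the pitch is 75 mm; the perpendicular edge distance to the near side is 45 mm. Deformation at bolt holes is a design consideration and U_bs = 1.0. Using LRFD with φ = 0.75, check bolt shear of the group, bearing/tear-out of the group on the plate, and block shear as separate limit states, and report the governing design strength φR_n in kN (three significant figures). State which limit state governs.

Bolt shear: A_b = π·24²/4 = 452.4 mm²; R_n = 372 × 452.4 × 2 × 1 / 1000 = 336.6 kN → 0.75 × 336.6 = 252 kN.
Bearing: edge l_c = 41.5, r_n = 448.2 kN; interior l_c = 48, r_n = 518.4 kN; R_n = 448.2 + 1·518.4 = 966.6 kN → 725 kN.
Block shear: A_gv = 2600, A_nv = 1730, A_nt = 610 mm²; R_n = min(0.6F_uA_nv, 0.6F_yA_gv) + U_bs·F_u·A_nt = 741.6 kN → 556 kN.
Bolt shear governs: 252 kN.

252 kN (bolt shear governs)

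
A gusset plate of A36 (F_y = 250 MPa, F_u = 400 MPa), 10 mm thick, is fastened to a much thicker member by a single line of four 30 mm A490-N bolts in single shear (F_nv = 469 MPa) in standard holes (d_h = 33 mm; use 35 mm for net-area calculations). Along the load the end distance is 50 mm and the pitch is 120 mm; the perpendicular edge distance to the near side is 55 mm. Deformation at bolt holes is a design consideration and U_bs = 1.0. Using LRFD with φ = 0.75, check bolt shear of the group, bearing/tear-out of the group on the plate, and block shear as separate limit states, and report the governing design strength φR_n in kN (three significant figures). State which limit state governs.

Bolt shear: A_b = π·30²/4 = 706.9 mm²; R_n = 469 × 706.9 × 4 × 1 / 1000 = 1326 kN → 0.75 × 1326 = 995 kN.
Bearing: edge l_c = 33.5, r_n = 160.8 kN; interior l_c = 87, r_n = 288 kN; R_n = 160.8 + 3·288 = 1025 kN → 769 kN.
Block shear: A_gv = 4100, A_nv = 2875, A_nt = 375 mm²; R_n = min(0.6F_uA_nv, 0.6F_yA_gv) + U_bs·F_u·A_nt = 765 kN → 574 kN.
Block shear governs: 574 kN.

574 kN (block shear governs)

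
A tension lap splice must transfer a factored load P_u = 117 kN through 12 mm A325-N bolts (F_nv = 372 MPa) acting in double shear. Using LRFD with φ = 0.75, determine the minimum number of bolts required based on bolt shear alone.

A_b = π·12²/4 = 113.1 mm².
Per-bolt design strength φR_n = 0.75 × 372 × 113.1 × 2 / 1000 = 63.11 kN.
n ≥ 117 / 63.11 = 1.854 → use 2 bolts.

2 bolts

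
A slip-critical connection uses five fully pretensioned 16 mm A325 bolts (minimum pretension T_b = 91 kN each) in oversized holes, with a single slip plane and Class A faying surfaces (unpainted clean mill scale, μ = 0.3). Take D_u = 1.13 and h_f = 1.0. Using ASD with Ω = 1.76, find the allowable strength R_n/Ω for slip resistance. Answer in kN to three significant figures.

87.6 kN

R_n = μ · D_u · h_f · T_b · n_s · n_b = 0.3 × 1.13 × 1.0 × 91 × 1 × 5 = 154.2 kN.
Allowable strength R_n/Ω = 154.2 / 1.76 = 87.6 kN.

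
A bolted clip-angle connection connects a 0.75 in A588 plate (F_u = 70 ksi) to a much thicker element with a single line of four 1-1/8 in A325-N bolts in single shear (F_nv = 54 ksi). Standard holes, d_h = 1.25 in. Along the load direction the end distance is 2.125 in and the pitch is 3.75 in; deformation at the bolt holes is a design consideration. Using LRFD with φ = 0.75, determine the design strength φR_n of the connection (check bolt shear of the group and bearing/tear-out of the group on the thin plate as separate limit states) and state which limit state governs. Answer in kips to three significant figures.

161 kips (bolt shear governs)

Bolt shear: A_b = π·1.125²/4 = 0.994 in²; R_n = 54 × 0.994 × 4 × 1 = 214.7 kips → 0.75 × 214.7 = 161 kips.
Bearing (1.2 l_c t F_u ≤ 2.4 d t F_u): upper limit = 2.4·1.125·0.75·70 = 141.8 kips.
  Edge l_c = 2.125 − 1.25/2 = 1.5 → r_n = 94.5 kips; interior l_c = 3.75 − 1.25 = 2.5 → r_n = 141.8 kips.
  R_n,bearing = 1·94.5 + 3·141.8 = 519.8 kips → 0.75 × 519.8 = 390 kips.
Bolt shear governs: 161 kips.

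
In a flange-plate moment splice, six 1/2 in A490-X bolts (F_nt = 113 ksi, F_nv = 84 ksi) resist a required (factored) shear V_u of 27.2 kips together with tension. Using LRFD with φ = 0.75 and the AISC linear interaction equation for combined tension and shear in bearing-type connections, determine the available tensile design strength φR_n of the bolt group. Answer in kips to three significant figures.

93.2 kips

A_b = π·0.5²/4 = 0.1963 in²; f_rv = 27.2 / (6 × 0.1963) = 23.09 ksi.
F'_nt = 1.3 F_nt − (F_nt / φF_nv) f_rv = 1.3·113 − (113/(0.75·84))·23.09 = 105.5 ksi, capped at F_nt → F'_nt = 105.5 ksi.
R_n = F'_nt · A_b · n = 105.5 × 0.1963 × 6 = 124.3 kips.
Design strength φR_n = 0.75 × 124.3 = 93.2 kips.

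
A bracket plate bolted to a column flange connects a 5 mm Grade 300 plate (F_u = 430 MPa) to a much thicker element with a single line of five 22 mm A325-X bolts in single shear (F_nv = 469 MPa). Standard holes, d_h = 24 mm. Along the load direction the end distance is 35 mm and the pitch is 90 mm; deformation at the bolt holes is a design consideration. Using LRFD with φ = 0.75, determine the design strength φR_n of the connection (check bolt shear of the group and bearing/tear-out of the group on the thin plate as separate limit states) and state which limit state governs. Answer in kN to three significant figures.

385 kN (bearing governs)

Bolt shear: A_b = π·22²/4 = 380.1 mm²; R_n = 469 × 380.1 × 5 × 1 / 1000 = 891.4 kN → 0.75 × 891.4 = 669 kN.
Bearing (1.2 l_c t F_u ≤ 2.4 d t F_u): upper limit = 2.4·22·5·430 / 1000 = 113.5 kN.
  Edge l_c = 35 − 24/2 = 23 → r_n = 59.34 kN; interior l_c = 90 − 24 = 66 → r_n = 113.5 kN.
  R_n,bearing = 1·59.34 + 4·113.5 = 513.4 kN → 0.75 × 513.4 = 385 kN.
Bearing governs: 385 kN.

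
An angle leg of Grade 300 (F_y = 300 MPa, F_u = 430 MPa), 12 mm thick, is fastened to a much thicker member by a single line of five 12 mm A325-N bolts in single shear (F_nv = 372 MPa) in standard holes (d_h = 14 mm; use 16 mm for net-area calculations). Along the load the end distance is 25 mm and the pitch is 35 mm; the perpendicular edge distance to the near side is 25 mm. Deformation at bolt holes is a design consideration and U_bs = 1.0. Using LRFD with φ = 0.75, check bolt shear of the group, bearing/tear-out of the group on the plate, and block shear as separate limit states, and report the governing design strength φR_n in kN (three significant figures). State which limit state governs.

158 kN (bolt shear governs)

Bolt shear: A_b = π·12²/4 = 113.1 mm²; R_n = 372 × 113.1 × 5 × 1 / 1000 = 210.4 kN → 0.75 × 210.4 = 158 kN.
Bearing: edge l_c = 18, r_n = 111.5 kN; interior l_c = 21, r_n = 130 kN; R_n = 111.5 + 4·130 = 631.6 kN → 474 kN.
Block shear: A_gv = 1980, A_nv = 1116, A_nt = 204 mm²; R_n = min(0.6F_uA_nv, 0.6F_yA_gv) + U_bs·F_u·A_nt = 375.6 kN → 282 kN.
Bolt shear governs: 158 kN.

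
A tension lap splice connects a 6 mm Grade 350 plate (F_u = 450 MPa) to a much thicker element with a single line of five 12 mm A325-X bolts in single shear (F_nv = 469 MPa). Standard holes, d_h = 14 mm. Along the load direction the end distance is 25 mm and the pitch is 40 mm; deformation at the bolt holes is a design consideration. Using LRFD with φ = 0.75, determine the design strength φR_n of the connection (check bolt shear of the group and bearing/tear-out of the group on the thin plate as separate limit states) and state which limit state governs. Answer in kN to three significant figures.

Bolt shear: A_b = π·12²/4 = 113.1 mm²; R_n = 469 × 113.1 × 5 × 1 / 1000 = 265.2 kN → 0.75 × 265.2 = 199 kN.
Bearing (1.2 l_c t F_u ≤ 2.4 d t F_u): upper limit = 2.4·12·6·450 / 1000 = 77.76 kN.
  Edge l_c = 25 − 14/2 = 18 → r_n = 58.32 kN; interior l_c = 40 − 14 = 26 → r_n = 77.76 kN.
  R_n,bearing = 1·58.32 + 4·77.76 = 369.4 kN → 0.75 × 369.4 = 277 kN.
Bolt shear governs: 199 kN.

199 kN (bolt shear governs)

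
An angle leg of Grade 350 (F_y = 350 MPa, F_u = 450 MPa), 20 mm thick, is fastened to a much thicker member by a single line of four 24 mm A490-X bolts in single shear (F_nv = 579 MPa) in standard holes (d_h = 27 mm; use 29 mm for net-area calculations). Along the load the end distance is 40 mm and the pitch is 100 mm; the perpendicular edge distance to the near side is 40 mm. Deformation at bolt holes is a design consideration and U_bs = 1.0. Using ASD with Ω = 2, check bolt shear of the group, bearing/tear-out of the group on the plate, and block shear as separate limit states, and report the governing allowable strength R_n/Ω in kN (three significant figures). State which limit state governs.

Bolt shear: A_b = π·24²/4 = 452.4 mm²; R_n = 579 × 452.4 × 4 × 1 / 1000 = 1048 kN → 1048 / 2 = 524 kN.
Bearing: edge l_c = 26.5, r_n = 286.2 kN; interior l_c = 73, r_n = 518.4 kN; R_n = 286.2 + 3·518.4 = 1841 kN → 921 kN.
Block shear: A_gv = 6800, A_nv = 4770, A_nt = 510 mm²; R_n = min(0.6F_uA_nv, 0.6F_yA_gv) + U_bs·F_u·A_nt = 1517 kN → 759 kN.
Bolt shear governs: 524 kN.

524 kN (bolt shear governs)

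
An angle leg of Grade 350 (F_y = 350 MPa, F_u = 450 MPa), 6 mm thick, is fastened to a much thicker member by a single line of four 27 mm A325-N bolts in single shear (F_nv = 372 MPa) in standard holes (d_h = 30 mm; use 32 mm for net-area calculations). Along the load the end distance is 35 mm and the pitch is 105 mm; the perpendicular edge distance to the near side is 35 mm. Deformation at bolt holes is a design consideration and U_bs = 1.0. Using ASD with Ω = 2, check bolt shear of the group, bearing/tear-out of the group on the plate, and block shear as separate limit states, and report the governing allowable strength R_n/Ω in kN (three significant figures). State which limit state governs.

Bolt shear: A_b = π·27²/4 = 572.6 mm²; R_n = 372 × 572.6 × 4 × 1 / 1000 = 852 kN → 852 / 2 = 426 kN.
Bearing: edge l_c = 20, r_n = 64.8 kN; interior l_c = 75, r_n = 175 kN; R_n = 64.8 + 3·175 = 589.7 kN → 295 kN.
Block shear: A_gv = 2100, A_nv = 1428, A_nt = 114 mm²; R_n = min(0.6F_uA_nv, 0.6F_yA_gv) + U_bs·F_u·A_nt = 436.9 kN → 218 kN.
Block shear governs: 218 kN.

218 kN (block shear governs)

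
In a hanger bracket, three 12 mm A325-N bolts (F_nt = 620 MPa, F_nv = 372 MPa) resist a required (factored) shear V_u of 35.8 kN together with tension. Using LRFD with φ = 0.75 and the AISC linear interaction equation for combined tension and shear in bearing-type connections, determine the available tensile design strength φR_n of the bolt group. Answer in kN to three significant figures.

145 kN

A_b = π·12²/4 = 113.1 mm²; f_rv = 35.8 × 1000 / (3 × 113.1) = 105.5 MPa.
F'_nt = 1.3 F_nt − (F_nt / φF_nv) f_rv = 1.3·620 − (620/(0.75·372))·105.5 = 571.5 MPa, capped at F_nt → F'_nt = 571.5 MPa.
R_n = F'_nt · A_b · n = 571.5 × 113.1 × 3 / 1000 = 193.9 kN.
Design strength φR_n = 0.75 × 193.9 = 145 kN.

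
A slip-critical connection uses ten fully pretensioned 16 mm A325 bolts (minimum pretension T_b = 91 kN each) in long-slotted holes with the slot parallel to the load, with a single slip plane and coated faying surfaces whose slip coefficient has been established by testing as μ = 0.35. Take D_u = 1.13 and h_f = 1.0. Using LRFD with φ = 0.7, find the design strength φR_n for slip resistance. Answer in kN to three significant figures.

252 kN

R_n = μ · D_u · h_f · T_b · n_s · n_b = 0.35 × 1.13 × 1.0 × 91 × 1 × 10 = 359.9 kN.
Design strength φR_n = 0.7 × 359.9 = 252 kN.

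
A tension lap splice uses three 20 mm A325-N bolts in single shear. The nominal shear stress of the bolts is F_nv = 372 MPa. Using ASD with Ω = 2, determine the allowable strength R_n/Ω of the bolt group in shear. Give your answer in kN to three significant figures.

175 kN

A_b = π × 20² / 4 = 314.2 mm².
R_n = F_nv · A_b · n · n_s = 372 × 314.2 × 3 × 1 / 1000 = 350.6 kN.
Allowable strength R_n/Ω = 350.6 / 2 = 175 kN.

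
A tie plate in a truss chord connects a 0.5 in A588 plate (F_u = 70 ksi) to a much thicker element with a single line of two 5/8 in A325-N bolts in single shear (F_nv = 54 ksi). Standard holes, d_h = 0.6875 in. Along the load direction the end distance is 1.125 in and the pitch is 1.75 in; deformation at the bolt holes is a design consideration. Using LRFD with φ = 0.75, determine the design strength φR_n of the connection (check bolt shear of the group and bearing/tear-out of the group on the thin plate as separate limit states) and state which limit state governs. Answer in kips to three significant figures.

24.9 kips (bolt shear governs)

Bolt shear: A_b = π·0.625²/4 = 0.3068 in²; R_n = 54 × 0.3068 × 2 × 1 = 33.13 kips → 0.75 × 33.13 = 24.9 kips.
Bearing (1.2 l_c t F_u ≤ 2.4 d t F_u): upper limit = 2.4·0.625·0.5·70 = 52.5 kips.
  Edge l_c = 1.125 − 0.6875/2 = 0.7812 → r_n = 32.81 kips; interior l_c = 1.75 − 0.6875 = 1.062 → r_n = 44.62 kips.
  R_n,bearing = 1·32.81 + 1·44.62 = 77.44 kips → 0.75 × 77.44 = 58.1 kips.
Bolt shear governs: 24.9 kips.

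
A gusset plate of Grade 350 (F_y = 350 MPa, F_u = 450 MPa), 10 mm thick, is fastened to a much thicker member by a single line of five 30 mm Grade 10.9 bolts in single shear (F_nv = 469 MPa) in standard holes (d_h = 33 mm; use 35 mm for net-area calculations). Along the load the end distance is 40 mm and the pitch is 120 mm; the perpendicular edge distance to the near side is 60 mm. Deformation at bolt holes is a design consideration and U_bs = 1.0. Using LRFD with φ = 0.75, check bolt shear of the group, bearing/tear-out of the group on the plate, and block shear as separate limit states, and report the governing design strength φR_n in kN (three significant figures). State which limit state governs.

Bolt shear: A_b = π·30²/4 = 706.9 mm²; R_n = 469 × 706.9 × 5 × 1 / 1000 = 1658 kN → 0.75 × 1658 = 1240 kN.
Bearing: edge l_c = 23.5, r_n = 126.9 kN; interior l_c = 87, r_n = 324 kN; R_n = 126.9 + 4·324 = 1423 kN → 1070 kN.
Block shear: A_gv = 5200, A_nv = 3625, A_nt = 425 mm²; R_n = min(0.6F_uA_nv, 0.6F_yA_gv) + U_bs·F_u·A_nt = 1170 kN → 878 kN.
Block shear governs: 878 kN.

878 kN (block shear governs)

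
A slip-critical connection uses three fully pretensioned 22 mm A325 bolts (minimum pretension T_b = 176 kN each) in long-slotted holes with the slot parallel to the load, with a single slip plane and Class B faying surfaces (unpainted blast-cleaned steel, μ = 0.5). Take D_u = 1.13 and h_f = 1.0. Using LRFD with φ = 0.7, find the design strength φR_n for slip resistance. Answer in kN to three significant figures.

R_n = μ · D_u · h_f · T_b · n_s · n_b = 0.5 × 1.13 × 1.0 × 176 × 1 × 3 = 298.3 kN.
Design strength φR_n = 0.7 × 298.3 = 209 kN.

209 kN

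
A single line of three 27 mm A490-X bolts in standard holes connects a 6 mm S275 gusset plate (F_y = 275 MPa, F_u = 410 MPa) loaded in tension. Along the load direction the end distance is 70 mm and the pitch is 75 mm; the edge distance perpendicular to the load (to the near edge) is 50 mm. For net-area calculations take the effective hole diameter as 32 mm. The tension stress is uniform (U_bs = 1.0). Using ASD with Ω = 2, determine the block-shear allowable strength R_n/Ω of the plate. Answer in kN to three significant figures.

Shear plane L_v = 70 + 2·75 = 220 mm; A_gv = 220 × 6 = 1320 mm².
A_nv = (220 − 2.5·32) × 6 = 840 mm².
A_nt = (50 − 0.5·32) × 6 = 204 mm².
0.6 F_u A_nv = 206.6 kN; 0.6 F_y A_gv = 217.8 kN → shear rupture governs the shear term.
R_n = 206.6 + 1.0 × 410 × 204 / 1000 = 290.3 kN.
Allowable strength R_n/Ω = 290.3 / 2 = 145 kN.

145 kN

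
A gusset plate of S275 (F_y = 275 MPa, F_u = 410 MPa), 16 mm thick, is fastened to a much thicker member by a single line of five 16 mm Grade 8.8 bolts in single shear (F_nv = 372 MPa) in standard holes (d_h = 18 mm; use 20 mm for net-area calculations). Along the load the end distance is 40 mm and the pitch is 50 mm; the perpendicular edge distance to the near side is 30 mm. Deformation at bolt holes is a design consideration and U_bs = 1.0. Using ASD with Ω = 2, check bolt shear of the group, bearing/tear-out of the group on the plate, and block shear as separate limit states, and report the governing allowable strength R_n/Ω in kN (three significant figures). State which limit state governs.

Bolt shear: A_b = π·16²/4 = 201.1 mm²; R_n = 372 × 201.1 × 5 × 1 / 1000 = 374 kN → 374 / 2 = 187 kN.
Bearing: edge l_c = 31, r_n = 244 kN; interior l_c = 32, r_n = 251.9 kN; R_n = 244 + 4·251.9 = 1252 kN → 626 kN.
Block shear: A_gv = 3840, A_nv = 2400, A_nt = 320 mm²; R_n = min(0.6F_uA_nv, 0.6F_yA_gv) + U_bs·F_u·A_nt = 721.6 kN → 361 kN.
Bolt shear governs: 187 kN.

187 kN (bolt shear governs)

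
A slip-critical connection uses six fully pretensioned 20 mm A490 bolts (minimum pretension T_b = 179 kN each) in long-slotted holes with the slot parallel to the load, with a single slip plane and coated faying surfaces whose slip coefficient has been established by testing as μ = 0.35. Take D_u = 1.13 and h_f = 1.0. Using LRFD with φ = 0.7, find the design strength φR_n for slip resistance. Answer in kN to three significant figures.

297 kN

R_n = μ · D_u · h_f · T_b · n_s · n_b = 0.35 × 1.13 × 1.0 × 179 × 1 × 6 = 424.8 kN.
Design strength φR_n = 0.7 × 424.8 = 297 kN.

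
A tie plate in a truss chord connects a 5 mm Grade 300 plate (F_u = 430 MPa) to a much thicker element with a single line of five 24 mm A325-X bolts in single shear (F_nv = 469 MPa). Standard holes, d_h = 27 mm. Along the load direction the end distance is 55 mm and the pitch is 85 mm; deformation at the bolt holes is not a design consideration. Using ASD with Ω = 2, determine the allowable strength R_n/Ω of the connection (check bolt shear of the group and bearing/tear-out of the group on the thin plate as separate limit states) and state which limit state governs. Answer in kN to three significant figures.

Bolt shear: A_b = π·24²/4 = 452.4 mm²; R_n = 469 × 452.4 × 5 × 1 / 1000 = 1061 kN → 1061 / 2 = 530 kN.
Bearing (1.5 l_c t F_u ≤ 3.0 d t F_u): upper limit = 3.0·24·5·430 / 1000 = 154.8 kN.
  Edge l_c = 55 − 27/2 = 41.5 → r_n = 133.8 kN; interior l_c = 85 − 27 = 58 → r_n = 154.8 kN.
  R_n,bearing = 1·133.8 + 4·154.8 = 753 kN → 753 / 2 = 377 kN.
Bearing governs: 377 kN.

377 kN (bearing governs)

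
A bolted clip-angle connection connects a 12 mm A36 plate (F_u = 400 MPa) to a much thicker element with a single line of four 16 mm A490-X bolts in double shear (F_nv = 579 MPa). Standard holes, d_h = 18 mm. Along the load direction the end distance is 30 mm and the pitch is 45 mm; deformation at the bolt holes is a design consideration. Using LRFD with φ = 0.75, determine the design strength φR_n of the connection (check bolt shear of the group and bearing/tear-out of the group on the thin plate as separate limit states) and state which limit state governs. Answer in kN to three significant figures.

Bolt shear: A_b = π·16²/4 = 201.1 mm²; R_n = 579 × 201.1 × 4 × 2 / 1000 = 931.3 kN → 0.75 × 931.3 = 698 kN.
Bearing (1.2 l_c t F_u ≤ 2.4 d t F_u): upper limit = 2.4·16·12·400 / 1000 = 184.3 kN.
  Edge l_c = 30 − 18/2 = 21 → r_n = 121 kN; interior l_c = 45 − 18 = 27 → r_n = 155.5 kN.
  R_n,bearing = 1·121 + 3·155.5 = 587.5 kN → 0.75 × 587.5 = 441 kN.
Bearing governs: 441 kN.

441 kN (bearing governs)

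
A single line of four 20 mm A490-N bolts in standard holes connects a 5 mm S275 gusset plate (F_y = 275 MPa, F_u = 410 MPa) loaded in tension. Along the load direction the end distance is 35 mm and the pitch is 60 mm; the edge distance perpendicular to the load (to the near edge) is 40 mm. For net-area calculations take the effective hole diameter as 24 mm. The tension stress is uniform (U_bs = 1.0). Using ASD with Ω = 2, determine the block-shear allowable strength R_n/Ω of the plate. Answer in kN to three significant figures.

109 kN

Shear plane L_v = 35 + 3·60 = 215 mm; A_gv = 215 × 5 = 1075 mm².
A_nv = (215 − 3.5·24) × 5 = 655 mm².
A_nt = (40 − 0.5·24) × 5 = 140 mm².
0.6 F_u A_nv = 161.1 kN; 0.6 F_y A_gv = 177.4 kN → shear rupture governs the shear term.
R_n = 161.1 + 1.0 × 410 × 140 / 1000 = 218.5 kN.
Allowable strength R_n/Ω = 218.5 / 2 = 109 kN.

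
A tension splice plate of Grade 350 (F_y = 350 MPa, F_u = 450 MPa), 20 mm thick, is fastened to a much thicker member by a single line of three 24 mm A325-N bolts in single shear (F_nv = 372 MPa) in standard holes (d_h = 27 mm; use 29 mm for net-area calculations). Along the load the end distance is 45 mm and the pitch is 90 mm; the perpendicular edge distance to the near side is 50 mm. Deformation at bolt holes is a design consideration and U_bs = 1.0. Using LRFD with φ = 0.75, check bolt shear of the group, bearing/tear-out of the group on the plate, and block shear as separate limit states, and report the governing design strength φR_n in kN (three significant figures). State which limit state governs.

379 kN (bolt shear governs)

Bolt shear: A_b = π·24²/4 = 452.4 mm²; R_n = 372 × 452.4 × 3 × 1 / 1000 = 504.9 kN → 0.75 × 504.9 = 379 kN.
Bearing: edge l_c = 31.5, r_n = 340.2 kN; interior l_c = 63, r_n = 518.4 kN; R_n = 340.2 + 2·518.4 = 1377 kN → 1030 kN.
Block shear: A_gv = 4500, A_nv = 3050, A_nt = 710 mm²; R_n = min(0.6F_uA_nv, 0.6F_yA_gv) + U_bs·F_u·A_nt = 1143 kN → 857 kN.
Bolt shear governs: 379 kN.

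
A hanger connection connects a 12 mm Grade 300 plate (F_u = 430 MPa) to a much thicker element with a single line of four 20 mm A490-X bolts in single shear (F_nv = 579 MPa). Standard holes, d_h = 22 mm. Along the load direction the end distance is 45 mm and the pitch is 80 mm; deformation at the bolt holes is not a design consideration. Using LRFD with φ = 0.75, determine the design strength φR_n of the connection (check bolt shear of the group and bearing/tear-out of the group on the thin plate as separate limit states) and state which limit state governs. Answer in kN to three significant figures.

546 kN (bolt shear governs)

Bolt shear: A_b = π·20²/4 = 314.2 mm²; R_n = 579 × 314.2 × 4 × 1 / 1000 = 727.6 kN → 0.75 × 727.6 = 546 kN.
Bearing (1.5 l_c t F_u ≤ 3.0 d t F_u): upper limit = 3.0·20·12·430 / 1000 = 309.6 kN.
  Edge l_c = 45 − 22/2 = 34 → r_n = 263.2 kN; interior l_c = 80 − 22 = 58 → r_n = 309.6 kN.
  R_n,bearing = 1·263.2 + 3·309.6 = 1192 kN → 0.75 × 1192 = 894 kN.
Bolt shear governs: 546 kN.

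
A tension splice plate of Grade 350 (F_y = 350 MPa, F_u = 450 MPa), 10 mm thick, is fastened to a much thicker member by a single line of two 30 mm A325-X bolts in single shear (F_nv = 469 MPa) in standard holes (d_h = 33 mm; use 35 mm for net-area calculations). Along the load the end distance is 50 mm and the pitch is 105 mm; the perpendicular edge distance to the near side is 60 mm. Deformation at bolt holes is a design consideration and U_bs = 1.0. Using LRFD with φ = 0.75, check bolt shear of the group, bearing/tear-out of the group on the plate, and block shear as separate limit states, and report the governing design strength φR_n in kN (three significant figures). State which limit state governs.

Bolt shear: A_b = π·30²/4 = 706.9 mm²; R_n = 469 × 706.9 × 2 × 1 / 1000 = 663 kN → 0.75 × 663 = 497 kN.
Bearing: edge l_c = 33.5, r_n = 180.9 kN; interior l_c = 72, r_n = 324 kN; R_n = 180.9 + 1·324 = 504.9 kN → 379 kN.
Block shear: A_gv = 1550, A_nv = 1025, A_nt = 425 mm²; R_n = min(0.6F_uA_nv, 0.6F_yA_gv) + U_bs·F_u·A_nt = 468 kN → 351 kN.
Block shear governs: 351 kN.

351 kN (block shear governs)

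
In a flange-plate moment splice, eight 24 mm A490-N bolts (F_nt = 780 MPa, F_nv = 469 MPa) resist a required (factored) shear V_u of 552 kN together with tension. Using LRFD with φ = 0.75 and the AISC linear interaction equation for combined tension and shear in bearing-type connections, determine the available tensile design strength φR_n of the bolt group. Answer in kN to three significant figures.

A_b = π·24²/4 = 452.4 mm²; f_rv = 552 × 1000 / (8 × 452.4) = 152.5 MPa.
F'_nt = 1.3 F_nt − (F_nt / φF_nv) f_rv = 1.3·780 − (780/(0.75·469))·152.5 = 675.8 MPa, capped at F_nt → F'_nt = 675.8 MPa.
R_n = F'_nt · A_b · n = 675.8 × 452.4 × 8 / 1000 = 2446 kN.
Design strength φR_n = 0.75 × 2446 = 1830 kN.

1830 kN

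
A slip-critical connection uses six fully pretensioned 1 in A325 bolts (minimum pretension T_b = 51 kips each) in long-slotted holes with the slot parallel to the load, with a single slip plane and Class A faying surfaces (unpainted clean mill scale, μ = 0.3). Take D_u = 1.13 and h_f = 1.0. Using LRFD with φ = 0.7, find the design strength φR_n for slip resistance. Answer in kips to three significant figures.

72.6 kips

R_n = μ · D_u · h_f · T_b · n_s · n_b = 0.3 × 1.13 × 1.0 × 51 × 1 × 6 = 103.7 kips.
Design strength φR_n = 0.7 × 103.7 = 72.6 kips.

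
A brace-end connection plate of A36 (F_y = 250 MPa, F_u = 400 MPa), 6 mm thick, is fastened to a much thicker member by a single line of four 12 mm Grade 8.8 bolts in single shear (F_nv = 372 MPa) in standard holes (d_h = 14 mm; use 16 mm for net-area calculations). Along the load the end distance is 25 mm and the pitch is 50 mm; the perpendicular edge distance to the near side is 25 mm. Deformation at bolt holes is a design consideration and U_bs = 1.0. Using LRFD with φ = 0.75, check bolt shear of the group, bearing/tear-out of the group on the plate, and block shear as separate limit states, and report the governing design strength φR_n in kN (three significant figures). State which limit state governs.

126 kN (bolt shear governs)

Bolt shear: A_b = π·12²/4 = 113.1 mm²; R_n = 372 × 113.1 × 4 × 1 / 1000 = 168.3 kN → 0.75 × 168.3 = 126 kN.
Bearing: edge l_c = 18, r_n = 51.84 kN; interior l_c = 36, r_n = 69.12 kN; R_n = 51.84 + 3·69.12 = 259.2 kN → 194 kN.
Block shear: A_gv = 1050, A_nv = 714, A_nt = 102 mm²; R_n = min(0.6F_uA_nv, 0.6F_yA_gv) + U_bs·F_u·A_nt = 198.3 kN → 149 kN.
Bolt shear governs: 126 kN.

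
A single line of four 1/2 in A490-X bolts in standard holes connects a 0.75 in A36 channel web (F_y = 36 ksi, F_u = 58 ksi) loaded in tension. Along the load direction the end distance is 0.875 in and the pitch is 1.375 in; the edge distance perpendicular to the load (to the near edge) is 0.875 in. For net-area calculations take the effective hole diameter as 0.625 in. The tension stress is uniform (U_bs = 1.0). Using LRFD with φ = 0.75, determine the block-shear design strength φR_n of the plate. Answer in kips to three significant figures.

73.4 kips

Shear plane L_v = 0.875 + 3·1.375 = 5 in; A_gv = 5 × 0.75 = 3.75 in².
A_nv = (5 − 3.5·0.625) × 0.75 = 2.109 in².
A_nt = (0.875 − 0.5·0.625) × 0.75 = 0.4219 in².
0.6 F_u A_nv = 73.41 kips; 0.6 F_y A_gv = 81 kips → shear rupture governs the shear term.
R_n = 73.41 + 1.0 × 58 × 0.4219 = 97.88 kips.
Design strength φR_n = 0.75 × 97.88 = 73.4 kips.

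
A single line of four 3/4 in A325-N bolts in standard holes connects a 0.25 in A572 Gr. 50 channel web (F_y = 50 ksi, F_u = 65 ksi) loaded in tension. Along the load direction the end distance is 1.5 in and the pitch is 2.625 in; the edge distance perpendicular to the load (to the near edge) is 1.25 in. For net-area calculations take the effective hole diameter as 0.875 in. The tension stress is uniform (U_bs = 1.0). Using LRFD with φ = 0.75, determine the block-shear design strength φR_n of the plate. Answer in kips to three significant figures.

Shear plane L_v = 1.5 + 3·2.625 = 9.375 in; A_gv = 9.375 × 0.25 = 2.344 in².
A_nv = (9.375 − 3.5·0.875) × 0.25 = 1.578 in².
A_nt = (1.25 − 0.5·0.875) × 0.25 = 0.2031 in².
0.6 F_u A_nv = 61.55 kips; 0.6 F_y A_gv = 70.31 kips → shear rupture governs the shear term.
R_n = 61.55 + 1.0 × 65 × 0.2031 = 74.75 kips.
Design strength φR_n = 0.75 × 74.75 = 56.1 kips.

56.1 kips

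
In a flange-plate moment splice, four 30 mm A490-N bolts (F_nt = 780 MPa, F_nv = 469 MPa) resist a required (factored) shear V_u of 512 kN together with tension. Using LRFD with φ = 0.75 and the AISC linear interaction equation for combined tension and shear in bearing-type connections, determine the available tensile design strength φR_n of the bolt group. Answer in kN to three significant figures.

A_b = π·30²/4 = 706.9 mm²; f_rv = 512 × 1000 / (4 × 706.9) = 181.1 MPa.
F'_nt = 1.3 F_nt − (F_nt / φF_nv) f_rv = 1.3·780 − (780/(0.75·469))·181.1 = 612.5 MPa, capped at F_nt → F'_nt = 612.5 MPa.
R_n = F'_nt · A_b · n = 612.5 × 706.9 × 4 / 1000 = 1732 kN.
Design strength φR_n = 0.75 × 1732 = 1300 kN.

1300 kN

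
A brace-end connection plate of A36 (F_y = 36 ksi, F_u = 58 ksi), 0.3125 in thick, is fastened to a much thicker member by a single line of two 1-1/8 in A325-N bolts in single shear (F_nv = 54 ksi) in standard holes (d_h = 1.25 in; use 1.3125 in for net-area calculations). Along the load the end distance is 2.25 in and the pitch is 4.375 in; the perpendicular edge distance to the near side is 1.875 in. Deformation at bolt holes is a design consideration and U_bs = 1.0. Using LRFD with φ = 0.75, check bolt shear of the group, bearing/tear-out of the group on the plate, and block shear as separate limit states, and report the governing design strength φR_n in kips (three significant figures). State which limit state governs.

50.1 kips (block shear governs)

Bolt shear: A_b = π·1.125²/4 = 0.994 in²; R_n = 54 × 0.994 × 2 × 1 = 107.4 kips → 0.75 × 107.4 = 80.5 kips.
Bearing: edge l_c = 1.625, r_n = 35.34 kips; interior l_c = 3.125, r_n = 48.94 kips; R_n = 35.34 + 1·48.94 = 84.28 kips → 63.2 kips.
Block shear: A_gv = 2.07, A_nv = 1.455, A_nt = 0.3809 in²; R_n = min(0.6F_uA_nv, 0.6F_yA_gv) + U_bs·F_u·A_nt = 66.81 kips → 50.1 kips.
Block shear governs: 50.1 kips.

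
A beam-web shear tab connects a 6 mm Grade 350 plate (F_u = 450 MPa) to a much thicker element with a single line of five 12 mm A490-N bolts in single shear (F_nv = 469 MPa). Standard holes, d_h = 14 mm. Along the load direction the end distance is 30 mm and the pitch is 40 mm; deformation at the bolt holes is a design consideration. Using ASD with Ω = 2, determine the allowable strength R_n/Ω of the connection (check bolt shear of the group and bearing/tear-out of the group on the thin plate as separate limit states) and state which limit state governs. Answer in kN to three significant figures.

Bolt shear: A_b = π·12²/4 = 113.1 mm²; R_n = 469 × 113.1 × 5 × 1 / 1000 = 265.2 kN → 265.2 / 2 = 133 kN.
Bearing (1.2 l_c t F_u ≤ 2.4 d t F_u): upper limit = 2.4·12·6·450 / 1000 = 77.76 kN.
  Edge l_c = 30 − 14/2 = 23 → r_n = 74.52 kN; interior l_c = 40 − 14 = 26 → r_n = 77.76 kN.
  R_n,bearing = 1·74.52 + 4·77.76 = 385.6 kN → 385.6 / 2 = 193 kN.
Bolt shear governs: 133 kN.

133 kN (bolt shear governs)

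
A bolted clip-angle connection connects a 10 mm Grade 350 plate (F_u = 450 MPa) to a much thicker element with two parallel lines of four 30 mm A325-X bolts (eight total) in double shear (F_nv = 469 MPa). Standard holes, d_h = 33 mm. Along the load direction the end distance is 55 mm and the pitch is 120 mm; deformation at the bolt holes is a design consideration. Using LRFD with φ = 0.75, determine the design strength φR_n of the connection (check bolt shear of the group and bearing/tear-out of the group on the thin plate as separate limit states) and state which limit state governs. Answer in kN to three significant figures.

1770 kN (bearing governs)

Bolt shear: A_b = π·30²/4 = 706.9 mm²; R_n = 469 × 706.9 × 8 × 2 / 1000 = 5304 kN → 0.75 × 5304 = 3980 kN.
Bearing (1.2 l_c t F_u ≤ 2.4 d t F_u): upper limit = 2.4·30·10·450 / 1000 = 324 kN.
  Edge l_c = 55 − 33/2 = 38.5 → r_n = 207.9 kN; interior l_c = 120 − 33 = 87 → r_n = 324 kN.
  R_n,bearing = 2·207.9 + 6·324 = 2360 kN → 0.75 × 2360 = 1770 kN.
Bearing governs: 1770 kN.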